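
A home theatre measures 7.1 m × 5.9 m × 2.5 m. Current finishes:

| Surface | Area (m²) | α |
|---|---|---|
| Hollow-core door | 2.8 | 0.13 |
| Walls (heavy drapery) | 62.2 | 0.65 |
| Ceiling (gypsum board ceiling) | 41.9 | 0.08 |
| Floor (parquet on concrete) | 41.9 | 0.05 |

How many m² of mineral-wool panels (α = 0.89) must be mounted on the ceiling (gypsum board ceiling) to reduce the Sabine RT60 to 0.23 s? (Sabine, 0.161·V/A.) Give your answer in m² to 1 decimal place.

33.4

A₁ = Σ Sᵢαᵢ = 2.8*0.13 + 62.2*0.65 + 41.9*0.08 + 41.9*0.05 = 46.241 sabins.
Required A₂ = 0.161·104.725/0.23 = 73.307 sabins.
Absorption to add: 73.307 − 46.241 = 27.066 sabins.
Net gain per m²: Δα = 0.89 − 0.08 = 0.81.
Panel area = 27.066 / 0.81 = 33.4 m².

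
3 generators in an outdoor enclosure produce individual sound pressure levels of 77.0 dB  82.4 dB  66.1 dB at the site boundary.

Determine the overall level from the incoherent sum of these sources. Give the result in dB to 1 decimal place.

83.6 dB

Converting to relative power and adding: 10^(77.0/10) + 10^(82.4/10) + 10^(66.1/10) = 2.28e+08.
L_total = 10·log₁₀(2.28e+08) = 83.6 dB.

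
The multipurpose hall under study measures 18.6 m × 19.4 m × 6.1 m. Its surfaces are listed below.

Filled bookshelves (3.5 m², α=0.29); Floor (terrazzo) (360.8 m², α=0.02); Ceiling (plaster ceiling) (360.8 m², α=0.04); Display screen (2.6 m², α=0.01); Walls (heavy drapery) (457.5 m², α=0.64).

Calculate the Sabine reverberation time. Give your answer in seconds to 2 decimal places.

Equivalent absorption area: A = 3.5*0.29 + 360.8*0.02 + 360.8*0.04 + 2.6*0.01 + 457.5*0.64 = 315.489 m².
Volume V = 18.6 × 19.4 × 6.1 = 2201.124 m³.
Sabine: RT60 = 0.161 × 2201.124 / 315.489 = 1.12 s.

1.12 s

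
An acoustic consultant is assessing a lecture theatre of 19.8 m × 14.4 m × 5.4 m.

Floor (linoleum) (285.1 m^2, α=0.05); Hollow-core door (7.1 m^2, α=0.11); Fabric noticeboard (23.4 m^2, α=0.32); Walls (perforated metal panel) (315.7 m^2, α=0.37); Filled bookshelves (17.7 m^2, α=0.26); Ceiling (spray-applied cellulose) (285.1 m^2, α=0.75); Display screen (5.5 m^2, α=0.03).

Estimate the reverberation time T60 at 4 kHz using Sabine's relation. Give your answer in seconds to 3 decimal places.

Equivalent absorption area: A = 285.1·0.05 + 7.1·0.11 + 23.4·0.32 + 315.7·0.37 + 17.7·0.26 + 285.1·0.75 + 5.5·0.03 = 357.925 m^2.
Volume V = 19.8 × 14.4 × 5.4 = 1539.648 m³.
T = 0.161 V/A = 0.161·1539.648/357.925 = 0.693 s.

0.693 s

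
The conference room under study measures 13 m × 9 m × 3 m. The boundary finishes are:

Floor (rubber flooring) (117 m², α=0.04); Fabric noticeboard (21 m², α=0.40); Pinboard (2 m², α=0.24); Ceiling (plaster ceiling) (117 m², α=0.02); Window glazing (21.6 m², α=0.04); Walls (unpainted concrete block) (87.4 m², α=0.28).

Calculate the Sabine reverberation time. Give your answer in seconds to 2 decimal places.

Equivalent absorption area: A = 117·0.04 + 21·0.40 + 2·0.24 + 117·0.02 + 21.6·0.04 + 87.4·0.28 = 41.236 m².
Room volume: 351 m³.
Sabine: RT60 = 0.161 × 351 / 41.236 = 1.37 s.

1.37 sec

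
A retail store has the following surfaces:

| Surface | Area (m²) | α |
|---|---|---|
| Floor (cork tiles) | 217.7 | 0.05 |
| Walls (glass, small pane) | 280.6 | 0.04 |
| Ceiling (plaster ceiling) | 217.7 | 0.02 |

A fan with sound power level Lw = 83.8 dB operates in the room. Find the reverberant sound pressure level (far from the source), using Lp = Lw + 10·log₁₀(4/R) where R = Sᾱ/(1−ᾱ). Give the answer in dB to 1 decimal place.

A = 26.463 sabins; S = 716.0 m².
ᾱ = 0.0370, so room constant R = A/(1−ᾱ) = 27.480 m².
Lp = Lw + 10 log₁₀(4/R) = 83.8 -8.37 = 75.4 dB.

75.4 dB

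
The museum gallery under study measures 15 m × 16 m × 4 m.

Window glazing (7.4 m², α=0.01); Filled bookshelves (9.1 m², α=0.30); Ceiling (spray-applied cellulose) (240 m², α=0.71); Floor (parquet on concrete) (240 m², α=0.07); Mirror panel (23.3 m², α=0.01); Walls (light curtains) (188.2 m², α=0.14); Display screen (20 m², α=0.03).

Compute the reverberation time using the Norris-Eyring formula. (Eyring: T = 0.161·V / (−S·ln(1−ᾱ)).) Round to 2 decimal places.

0.60 seconds

Total surface area S = 7.4 + 9.1 + 240 + 240 + 23.3 + 188.2 + 20 = 728.0 m².
Σ(Sᵢαᵢ) = 7.4·0.01 + 9.1·0.30 + 240·0.71 + 240·0.07 + 23.3·0.01 + 188.2·0.14 + 20·0.03 = 217.185.
Mean coefficient ᾱ = A/S = 0.2983.
−S·ln(1−ᾱ) = −728.0 × ln(1 − 0.2983) = 257.894.
V = 15 × 16 × 4 = 960 m³.
RT60 = 0.161 × 960 / 257.894 = 0.60 s.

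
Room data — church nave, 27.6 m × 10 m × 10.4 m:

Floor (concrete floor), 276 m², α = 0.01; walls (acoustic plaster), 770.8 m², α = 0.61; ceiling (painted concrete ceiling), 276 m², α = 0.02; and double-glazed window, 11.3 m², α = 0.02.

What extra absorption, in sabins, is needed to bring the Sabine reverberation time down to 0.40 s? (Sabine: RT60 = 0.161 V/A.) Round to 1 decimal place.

Summing Sᵢαᵢ: 2.760 + 470.188 + 5.520 + 0.226 → A₁ = 478.694 sabins.
V = 2870.4 m³. Required absorption A₂ = 0.161 × 2870.4 / 0.40 = 1155.336 sabins.
Shortfall: 1155.336 − 478.694 = 676.6 sabins.

676.6 sabins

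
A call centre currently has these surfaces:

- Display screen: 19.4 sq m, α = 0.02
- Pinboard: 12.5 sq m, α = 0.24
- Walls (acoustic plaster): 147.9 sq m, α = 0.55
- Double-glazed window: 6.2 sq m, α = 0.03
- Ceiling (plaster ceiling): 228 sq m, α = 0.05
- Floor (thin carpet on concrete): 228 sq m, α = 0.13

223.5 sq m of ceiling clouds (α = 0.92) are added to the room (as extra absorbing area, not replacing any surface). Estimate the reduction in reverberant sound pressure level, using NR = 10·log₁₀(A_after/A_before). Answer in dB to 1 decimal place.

Equivalent absorption area: A_before = 19.4×0.02 + 12.5×0.24 + 147.9×0.55 + 6.2×0.03 + 228×0.05 + 228×0.13 = 125.959 sq m.
Treatment contributes 223.5·0.92 = 205.620 sabins.
A_after = 125.959 + 205.620 = 331.579 sabins.
Reduction = 10 log₁₀(A_after/A_before) = 10 log₁₀(2.6324) = 4.2 dB.

4.2 dB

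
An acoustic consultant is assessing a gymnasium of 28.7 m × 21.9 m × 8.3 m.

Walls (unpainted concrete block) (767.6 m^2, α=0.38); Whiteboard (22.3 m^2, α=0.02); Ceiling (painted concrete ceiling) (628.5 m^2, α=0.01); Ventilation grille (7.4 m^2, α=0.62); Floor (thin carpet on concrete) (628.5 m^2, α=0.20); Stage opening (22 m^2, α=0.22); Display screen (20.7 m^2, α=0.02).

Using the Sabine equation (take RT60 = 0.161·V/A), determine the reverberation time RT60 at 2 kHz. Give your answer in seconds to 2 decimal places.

Equivalent absorption area: A = 767.6×0.38 + 22.3×0.02 + 628.5×0.01 + 7.4×0.62 + 628.5×0.20 + 22×0.22 + 20.7×0.02 = 433.961 m^2.
Volume V = 28.7 × 21.9 × 8.3 = 5216.799 m³.
T = 0.161 V/A = 0.161·5216.799/433.961 = 1.94 s.

1.94 s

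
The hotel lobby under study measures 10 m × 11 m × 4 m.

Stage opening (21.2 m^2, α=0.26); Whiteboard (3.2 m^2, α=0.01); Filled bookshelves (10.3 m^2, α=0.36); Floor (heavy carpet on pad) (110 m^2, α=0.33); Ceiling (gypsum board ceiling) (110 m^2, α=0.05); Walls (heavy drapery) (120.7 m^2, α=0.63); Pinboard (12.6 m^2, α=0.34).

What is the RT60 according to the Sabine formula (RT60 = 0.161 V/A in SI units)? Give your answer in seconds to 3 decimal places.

0.539 seconds

Equivalent absorption area: A = 21.2·0.26 + 3.2·0.01 + 10.3·0.36 + 110·0.33 + 110·0.05 + 120.7·0.63 + 12.6·0.34 = 131.377 m^2.
Volume V = 10 × 11 × 4 = 440 m³.
RT60 = 0.161 · V / A = 0.161 × 440 / 131.377 = 0.539 s.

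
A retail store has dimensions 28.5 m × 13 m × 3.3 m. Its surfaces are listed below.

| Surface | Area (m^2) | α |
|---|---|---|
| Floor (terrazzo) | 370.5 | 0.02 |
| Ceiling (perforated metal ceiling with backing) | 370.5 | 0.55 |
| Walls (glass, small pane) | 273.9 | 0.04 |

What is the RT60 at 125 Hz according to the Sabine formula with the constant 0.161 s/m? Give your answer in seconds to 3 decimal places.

0.886 s

Summing Sᵢαᵢ: 7.410 + 203.775 + 10.956 → A = 222.141 sabins.
Room volume: 1222.65 m³.
T = 0.161 V/A = 0.161·1222.65/222.141 = 0.886 s.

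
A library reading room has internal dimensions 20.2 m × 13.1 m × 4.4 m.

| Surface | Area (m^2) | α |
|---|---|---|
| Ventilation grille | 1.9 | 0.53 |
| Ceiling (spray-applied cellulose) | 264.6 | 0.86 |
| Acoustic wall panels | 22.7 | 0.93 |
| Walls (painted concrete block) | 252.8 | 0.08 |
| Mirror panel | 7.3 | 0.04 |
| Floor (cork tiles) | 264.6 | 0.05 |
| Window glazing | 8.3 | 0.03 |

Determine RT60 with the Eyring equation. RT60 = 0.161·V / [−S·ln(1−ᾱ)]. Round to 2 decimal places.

S = Σ Sᵢ = 822.2 m^2.
Absorption A = 1.9·0.53 + 264.6·0.86 + 22.7·0.93 + 252.8·0.08 + 7.3·0.04 + 264.6·0.05 + 8.3·0.03 = 283.669 sabins.
ᾱ = 283.669 / 822.2 = 0.3450.
Eyring denominator: −S ln(1−ᾱ) = 347.889.
V = 20.2 × 13.1 × 4.4 = 1164.328 m³.
T = 0.161·V/[−S·ln(1−ᾱ)] = 0.161·1164.328/347.889 = 0.54 s.

0.54 s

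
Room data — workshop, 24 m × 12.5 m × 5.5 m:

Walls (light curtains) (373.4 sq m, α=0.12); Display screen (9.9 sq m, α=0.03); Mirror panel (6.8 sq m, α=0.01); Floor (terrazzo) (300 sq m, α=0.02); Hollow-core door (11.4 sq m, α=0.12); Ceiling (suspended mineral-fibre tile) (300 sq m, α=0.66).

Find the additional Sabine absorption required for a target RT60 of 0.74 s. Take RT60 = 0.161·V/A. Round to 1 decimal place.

Equivalent absorption area: A₁ = 373.4·0.12 + 9.9·0.03 + 6.8·0.01 + 300·0.02 + 11.4·0.12 + 300·0.66 = 250.541 sq m.
V = 1650 m³. Required absorption A₂ = 0.161 × 1650 / 0.74 = 358.986 sabins.
Shortfall: 358.986 − 250.541 = 108.4 sabins.

108.4 sabins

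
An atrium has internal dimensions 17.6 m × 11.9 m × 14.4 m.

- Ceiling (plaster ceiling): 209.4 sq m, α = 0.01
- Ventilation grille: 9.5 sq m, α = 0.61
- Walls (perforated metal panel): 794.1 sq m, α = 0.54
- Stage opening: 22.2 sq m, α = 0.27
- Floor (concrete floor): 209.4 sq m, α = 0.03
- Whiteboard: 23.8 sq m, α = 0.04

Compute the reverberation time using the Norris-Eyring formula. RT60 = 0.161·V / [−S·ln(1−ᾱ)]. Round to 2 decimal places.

S = Σ Sᵢ = 1268.4 sq m.
Σ(Sᵢαᵢ) = 209.4×0.01 + 9.5×0.61 + 794.1×0.54 + 22.2×0.27 + 209.4×0.03 + 23.8×0.04 = 449.931.
ᾱ = 449.931 / 1268.4 = 0.3547.
Eyring denominator: −S ln(1−ᾱ) = 555.610.
V = 17.6 × 11.9 × 14.4 = 3015.936 m³.
RT60 = 0.161 × 3015.936 / 555.610 = 0.87 s.

0.87 s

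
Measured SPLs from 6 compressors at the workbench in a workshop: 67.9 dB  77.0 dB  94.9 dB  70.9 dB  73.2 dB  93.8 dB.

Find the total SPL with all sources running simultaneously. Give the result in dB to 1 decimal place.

97.5 dB

Σ 10^(Lᵢ/10) = 5.579e+09.
L_total = 10·log₁₀(5.579e+09) = 97.5 dB.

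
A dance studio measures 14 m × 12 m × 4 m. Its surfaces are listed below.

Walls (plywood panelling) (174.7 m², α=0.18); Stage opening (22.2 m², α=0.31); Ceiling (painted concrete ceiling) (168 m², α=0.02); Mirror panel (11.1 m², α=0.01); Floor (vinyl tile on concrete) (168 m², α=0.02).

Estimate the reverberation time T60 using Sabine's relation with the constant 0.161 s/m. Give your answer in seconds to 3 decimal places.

Total absorption A = 174.7·0.18 + 22.2·0.31 + 168·0.02 + 11.1·0.01 + 168·0.02
  = 31.446 + 6.882 + 3.360 + 0.111 + 3.360 = 45.159 m² sabins.
Room volume: 672 m³.
RT60 = 0.161 · V / A = 0.161 × 672 / 45.159 = 2.396 s.

2.396 seconds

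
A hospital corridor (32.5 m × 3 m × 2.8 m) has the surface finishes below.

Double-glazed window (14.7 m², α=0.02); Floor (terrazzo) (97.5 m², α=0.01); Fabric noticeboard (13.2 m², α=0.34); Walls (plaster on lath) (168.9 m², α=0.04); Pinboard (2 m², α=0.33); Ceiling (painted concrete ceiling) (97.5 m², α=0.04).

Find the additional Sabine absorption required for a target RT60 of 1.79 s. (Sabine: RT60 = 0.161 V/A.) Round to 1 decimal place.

Summing Sᵢαᵢ: 0.294 + 0.975 + 4.488 + 6.756 + 0.660 + 3.900 → A₁ = 17.073 sabins.
V = 273 m³. Required absorption A₂ = 0.161 × 273 / 1.79 = 24.555 sabins.
ΔA = A₂ − A₁ = 24.555 − 17.073 = 7.5 sabins.

7.5 sabins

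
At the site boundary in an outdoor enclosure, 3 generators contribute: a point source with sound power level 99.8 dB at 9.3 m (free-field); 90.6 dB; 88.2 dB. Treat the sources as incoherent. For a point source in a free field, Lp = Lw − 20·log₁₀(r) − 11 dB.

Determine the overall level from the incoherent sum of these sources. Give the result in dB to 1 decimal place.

92.6 dB

Source at 9.3 m: Lp = 99.8 − 20·log₁₀(9.3) − 11 = 69.4 dB.
Sum in the linear (power) domain: Σ 10^(Lᵢ/10) = 10^(69.4/10) + 10^(90.6/10) + 10^(88.2/10) = 1.818e+09.
L_total = 10·log₁₀(1.818e+09) = 92.6 dB.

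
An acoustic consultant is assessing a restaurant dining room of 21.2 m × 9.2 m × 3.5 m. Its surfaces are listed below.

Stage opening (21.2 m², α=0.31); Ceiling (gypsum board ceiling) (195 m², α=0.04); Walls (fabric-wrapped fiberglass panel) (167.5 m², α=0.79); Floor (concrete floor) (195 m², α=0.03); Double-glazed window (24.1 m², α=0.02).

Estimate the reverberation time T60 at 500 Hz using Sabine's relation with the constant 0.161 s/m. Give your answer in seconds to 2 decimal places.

Total absorption A = 21.2×0.31 + 195×0.04 + 167.5×0.79 + 195×0.03 + 24.1×0.02
  = 6.572 + 7.800 + 132.325 + 5.850 + 0.482 = 153.029 m² sabins.
V = 21.2·9.2·3.5 = 682.64 m³.
Sabine: RT60 = 0.161 × 682.64 / 153.029 = 0.72 s.

0.72 s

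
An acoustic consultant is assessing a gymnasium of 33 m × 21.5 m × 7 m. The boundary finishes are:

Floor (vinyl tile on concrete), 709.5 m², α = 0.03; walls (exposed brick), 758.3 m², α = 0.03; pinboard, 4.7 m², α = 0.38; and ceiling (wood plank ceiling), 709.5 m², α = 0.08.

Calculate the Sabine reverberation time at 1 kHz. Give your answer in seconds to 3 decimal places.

Summing Sᵢαᵢ: 21.285 + 22.749 + 1.786 + 56.760 → A = 102.580 sabins.
V = 33·21.5·7 = 4966.5 m³.
RT60 = 0.161 · V / A = 0.161 × 4966.5 / 102.580 = 7.795 s.

7.795 s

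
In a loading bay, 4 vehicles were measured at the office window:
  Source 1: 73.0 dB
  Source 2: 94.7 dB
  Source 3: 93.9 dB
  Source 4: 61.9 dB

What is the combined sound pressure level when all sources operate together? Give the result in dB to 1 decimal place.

97.3 dB

Converting to relative power and adding: 10^(73.0/10) + 10^(94.7/10) + 10^(93.9/10) + 10^(61.9/10) = 5.427e+09.
L_total = 10·log₁₀(5.427e+09) = 97.3 dB.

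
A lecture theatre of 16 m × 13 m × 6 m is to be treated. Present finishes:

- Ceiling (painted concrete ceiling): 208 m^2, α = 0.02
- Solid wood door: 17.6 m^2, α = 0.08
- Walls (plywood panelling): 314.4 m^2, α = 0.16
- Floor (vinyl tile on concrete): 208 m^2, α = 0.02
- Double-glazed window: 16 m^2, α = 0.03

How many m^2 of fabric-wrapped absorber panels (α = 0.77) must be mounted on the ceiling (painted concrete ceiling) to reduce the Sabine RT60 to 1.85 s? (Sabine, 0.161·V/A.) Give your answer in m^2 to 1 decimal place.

64.1

Equivalent absorption area: A₁ = 208×0.02 + 17.6×0.08 + 314.4×0.16 + 208×0.02 + 16×0.03 = 60.512 m^2.
Required A₂ = 0.161·1248/1.85 = 108.610 sabins.
ΔA needed = 108.610 − 60.512 = 48.098 sabins.
Net gain per m^2: Δα = 0.77 − 0.02 = 0.75.
Panel area = 48.098 / 0.75 = 64.1 m^2.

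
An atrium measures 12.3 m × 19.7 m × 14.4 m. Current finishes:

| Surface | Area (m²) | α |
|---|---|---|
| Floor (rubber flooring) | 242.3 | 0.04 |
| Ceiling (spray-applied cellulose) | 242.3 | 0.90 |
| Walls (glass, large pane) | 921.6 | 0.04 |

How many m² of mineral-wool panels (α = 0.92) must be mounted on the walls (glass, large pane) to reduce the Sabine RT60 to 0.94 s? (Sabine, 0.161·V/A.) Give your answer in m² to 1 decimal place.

378.4

Equivalent absorption area: A₁ = 242.3*0.04 + 242.3*0.90 + 921.6*0.04 = 264.626 m².
V = 3489.264 m³. Target absorption A₂ = 0.161 × 3489.264 / 0.94 = 597.629 sabins.
Absorption to add: 597.629 − 264.626 = 333.003 sabins.
Net gain per m²: Δα = 0.92 − 0.04 = 0.88.
Area = ΔA/Δα = 333.003/0.88 = 378.4 m².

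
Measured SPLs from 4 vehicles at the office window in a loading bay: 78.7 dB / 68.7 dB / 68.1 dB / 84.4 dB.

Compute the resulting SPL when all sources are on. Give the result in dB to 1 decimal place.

Converting to relative power and adding: 10^(78.7/10) + 10^(68.7/10) + 10^(68.1/10) + 10^(84.4/10) = 3.634e+08.
Back to dB: 10·log₁₀ Σ = 85.6 dB.

85.6 dB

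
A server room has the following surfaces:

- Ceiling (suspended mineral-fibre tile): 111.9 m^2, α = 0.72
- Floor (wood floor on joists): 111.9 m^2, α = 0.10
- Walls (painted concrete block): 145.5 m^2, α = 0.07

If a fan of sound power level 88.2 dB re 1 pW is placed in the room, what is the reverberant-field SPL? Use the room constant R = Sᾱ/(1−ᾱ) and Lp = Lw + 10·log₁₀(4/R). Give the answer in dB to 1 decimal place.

A = 101.943 sabins; S = 369.3 m^2.
ᾱ = 0.2760, so room constant R = A/(1−ᾱ) = 140.805 m^2.
Lp = 88.2 + 10·log₁₀(4/140.805) = 88.2 + (-15.47) = 72.7 dB.

72.7 dB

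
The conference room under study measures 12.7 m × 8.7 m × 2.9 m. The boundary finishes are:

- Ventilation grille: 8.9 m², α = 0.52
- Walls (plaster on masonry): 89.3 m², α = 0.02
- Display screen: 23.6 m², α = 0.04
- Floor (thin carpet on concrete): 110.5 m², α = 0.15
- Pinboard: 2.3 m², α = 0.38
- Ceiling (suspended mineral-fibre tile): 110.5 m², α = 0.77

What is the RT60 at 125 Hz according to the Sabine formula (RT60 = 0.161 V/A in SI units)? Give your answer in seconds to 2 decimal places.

0.47 s

Equivalent absorption area: A = 8.9×0.52 + 89.3×0.02 + 23.6×0.04 + 110.5×0.15 + 2.3×0.38 + 110.5×0.77 = 109.892 m².
Room volume: 320.421 m³.
T = 0.161 V/A = 0.161·320.421/109.892 = 0.47 s.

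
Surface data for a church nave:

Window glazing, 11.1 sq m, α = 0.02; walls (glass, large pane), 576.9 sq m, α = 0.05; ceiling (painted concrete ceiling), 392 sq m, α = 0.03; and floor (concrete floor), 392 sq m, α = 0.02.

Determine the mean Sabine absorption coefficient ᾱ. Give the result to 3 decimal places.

0.035

S = Σ Sᵢ = 11.1 + 576.9 + 392 + 392 = 1372.0 sq m.
A = 11.1*0.02 + 576.9*0.05 + 392*0.03 + 392*0.02 = 48.667 sabins.
ᾱ = 48.667 / 1372.0 = 0.035.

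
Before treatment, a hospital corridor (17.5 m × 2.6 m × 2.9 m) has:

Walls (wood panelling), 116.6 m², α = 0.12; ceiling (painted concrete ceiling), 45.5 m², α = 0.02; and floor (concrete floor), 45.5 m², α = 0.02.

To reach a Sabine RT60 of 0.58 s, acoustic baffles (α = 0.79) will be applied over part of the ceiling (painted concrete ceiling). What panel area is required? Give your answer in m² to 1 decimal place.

Summing Sᵢαᵢ: 13.992 + 0.910 + 0.910 → A₁ = 15.812 sabins.
V = 131.95 m³. Target absorption A₂ = 0.161 × 131.95 / 0.58 = 36.627 sabins.
ΔA needed = 36.627 − 15.812 = 20.816 sabins.
Each m² of panel replacing the ceiling (painted concrete ceiling) adds (0.79 − 0.02) = 0.77 sabins.
Area = ΔA/Δα = 20.816/0.77 = 27.0 m².

27.0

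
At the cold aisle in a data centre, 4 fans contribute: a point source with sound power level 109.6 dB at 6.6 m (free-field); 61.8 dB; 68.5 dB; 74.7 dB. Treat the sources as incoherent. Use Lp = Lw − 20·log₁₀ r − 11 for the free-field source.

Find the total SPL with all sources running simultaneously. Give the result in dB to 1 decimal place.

83.1 dB

Source at 6.6 m: Lp = 109.6 − 20·log₁₀(6.6) − 11 = 82.2 dB.
Σ 10^(Lᵢ/10) = 2.041e+08.
Back to dB: 10·log₁₀ Σ = 83.1 dB.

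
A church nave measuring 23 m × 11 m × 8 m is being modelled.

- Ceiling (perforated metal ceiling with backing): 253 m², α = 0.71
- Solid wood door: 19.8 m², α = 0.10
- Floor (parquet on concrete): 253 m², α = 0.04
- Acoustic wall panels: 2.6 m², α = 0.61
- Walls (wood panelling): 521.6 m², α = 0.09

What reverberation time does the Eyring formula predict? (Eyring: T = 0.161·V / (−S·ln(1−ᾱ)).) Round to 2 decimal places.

S = Σ Sᵢ = 1050.0 m².
Absorption A = 253×0.71 + 19.8×0.10 + 253×0.04 + 2.6×0.61 + 521.6×0.09 = 240.260 sabins.
ᾱ = 240.260 / 1050.0 = 0.2288.
Eyring denominator: −S ln(1−ᾱ) = 272.798.
V = 23 × 11 × 8 = 2024 m³.
RT60 = 0.161 × 2024 / 272.798 = 1.19 s.

1.19 seconds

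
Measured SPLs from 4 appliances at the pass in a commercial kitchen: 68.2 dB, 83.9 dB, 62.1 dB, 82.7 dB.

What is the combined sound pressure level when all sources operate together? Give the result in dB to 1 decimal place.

Converting to relative power and adding: 10^(68.2/10) + 10^(83.9/10) + 10^(62.1/10) + 10^(82.7/10) = 4.399e+08.
Back to dB: 10·log₁₀ Σ = 86.4 dB.

86.4 dB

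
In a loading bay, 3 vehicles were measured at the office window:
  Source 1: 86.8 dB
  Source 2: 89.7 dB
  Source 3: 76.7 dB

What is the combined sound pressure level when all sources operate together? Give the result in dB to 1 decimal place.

Sum in the linear (power) domain: Σ 10^(Lᵢ/10) = 10^(86.8/10) + 10^(89.7/10) + 10^(76.7/10) = 1.459e+09.
L_total = 10·log₁₀(1.459e+09) = 91.6 dB.

91.6 dB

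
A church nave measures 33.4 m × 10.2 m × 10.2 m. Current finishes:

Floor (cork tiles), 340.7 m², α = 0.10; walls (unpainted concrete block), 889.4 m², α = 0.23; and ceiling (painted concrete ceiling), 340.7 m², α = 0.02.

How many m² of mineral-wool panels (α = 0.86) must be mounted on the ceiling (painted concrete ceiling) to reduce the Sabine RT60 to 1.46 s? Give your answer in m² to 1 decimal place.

Total absorption A₁ = 340.7·0.10 + 889.4·0.23 + 340.7·0.02
  = 34.070 + 204.562 + 6.814 = 245.446 m² sabins.
Required A₂ = 0.161·3474.936/1.46 = 383.195 sabins.
ΔA needed = 383.195 − 245.446 = 137.749 sabins.
Net gain per m²: Δα = 0.86 − 0.02 = 0.84.
Panel area = 137.749 / 0.84 = 164.0 m².

164.0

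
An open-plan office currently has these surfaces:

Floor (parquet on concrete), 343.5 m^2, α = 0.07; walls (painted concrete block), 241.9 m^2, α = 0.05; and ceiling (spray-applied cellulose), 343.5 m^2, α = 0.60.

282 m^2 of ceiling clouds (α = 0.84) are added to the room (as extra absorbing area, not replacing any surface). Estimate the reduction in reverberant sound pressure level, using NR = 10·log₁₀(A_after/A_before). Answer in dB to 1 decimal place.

3.0 dB

A_before = Σ Sᵢαᵢ = 343.5×0.07 + 241.9×0.05 + 343.5×0.60 = 242.240 sabins.
Added absorption = 282 × 0.84 = 236.880 sabins.
New total A_after = 479.120 sabins.
NR = 10·log₁₀(479.120/242.240) = 3.0 dB.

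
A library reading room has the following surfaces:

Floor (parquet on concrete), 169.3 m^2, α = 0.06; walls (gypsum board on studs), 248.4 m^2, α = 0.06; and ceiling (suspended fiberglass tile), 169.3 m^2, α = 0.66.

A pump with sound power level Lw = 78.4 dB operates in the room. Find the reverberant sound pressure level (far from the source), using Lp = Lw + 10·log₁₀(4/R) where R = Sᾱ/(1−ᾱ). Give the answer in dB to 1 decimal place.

61.9 dB

A = 136.800 sabins; S = 587.0 m^2.
ᾱ = 136.800/587.0 = 0.2330; R = Sᾱ/(1−ᾱ) = 136.800/(1−0.2330) = 178.357 m^2.
Lp = Lw + 10 log₁₀(4/R) = 78.4 -16.49 = 61.9 dB.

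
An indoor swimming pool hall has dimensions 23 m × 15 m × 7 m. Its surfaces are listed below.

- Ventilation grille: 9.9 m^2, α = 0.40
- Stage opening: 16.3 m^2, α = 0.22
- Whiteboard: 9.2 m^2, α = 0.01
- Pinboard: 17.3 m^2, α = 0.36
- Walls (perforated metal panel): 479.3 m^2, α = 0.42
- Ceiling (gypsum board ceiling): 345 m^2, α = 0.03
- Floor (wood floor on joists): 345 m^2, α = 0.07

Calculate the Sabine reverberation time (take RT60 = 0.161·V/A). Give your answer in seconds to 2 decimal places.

1.56 sec

Total absorption A = 9.9·0.40 + 16.3·0.22 + 9.2·0.01 + 17.3·0.36 + 479.3·0.42 + 345·0.03 + 345·0.07
  = 3.960 + 3.586 + 0.092 + 6.228 + 201.306 + 10.350 + 24.150 = 249.672 m^2 sabins.
Room volume: 2415 m³.
T = 0.161 V/A = 0.161·2415/249.672 = 1.56 s.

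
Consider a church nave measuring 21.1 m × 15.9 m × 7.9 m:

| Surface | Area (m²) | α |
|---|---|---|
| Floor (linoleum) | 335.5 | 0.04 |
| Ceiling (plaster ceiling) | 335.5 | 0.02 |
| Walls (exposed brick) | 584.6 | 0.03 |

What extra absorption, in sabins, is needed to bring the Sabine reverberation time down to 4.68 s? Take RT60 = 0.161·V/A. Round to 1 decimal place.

Total absorption A₁ = 335.5×0.04 + 335.5×0.02 + 584.6×0.03
  = 13.420 + 6.710 + 17.538 = 37.668 m² sabins.
Target A₂ = 0.161·2650.371/4.68 = 91.177 sabins (V = 2650.371 m³).
Shortfall: 91.177 − 37.668 = 53.5 sabins.

53.5 sabins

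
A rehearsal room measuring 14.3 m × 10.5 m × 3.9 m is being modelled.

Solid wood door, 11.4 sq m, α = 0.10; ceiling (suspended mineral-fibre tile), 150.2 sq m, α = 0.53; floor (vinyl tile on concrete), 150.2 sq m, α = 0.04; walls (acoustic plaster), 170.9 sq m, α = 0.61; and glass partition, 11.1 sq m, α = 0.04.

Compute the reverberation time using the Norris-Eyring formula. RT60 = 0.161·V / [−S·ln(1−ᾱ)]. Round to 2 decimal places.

S = Σ Sᵢ = 493.8 sq m.
Absorption A = 11.4·0.10 + 150.2·0.53 + 150.2·0.04 + 170.9·0.61 + 11.1·0.04 = 191.447 sabins.
ᾱ = 191.447 / 493.8 = 0.3877.
Eyring denominator: −S ln(1−ᾱ) = 242.225.
V = 14.3 × 10.5 × 3.9 = 585.585 m³.
T = 0.161·V/[−S·ln(1−ᾱ)] = 0.161·585.585/242.225 = 0.39 s.

0.39 seconds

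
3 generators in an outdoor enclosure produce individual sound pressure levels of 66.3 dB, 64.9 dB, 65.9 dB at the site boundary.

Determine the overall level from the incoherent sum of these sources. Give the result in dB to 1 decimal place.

Σ 10^(Lᵢ/10) = 1.125e+07.
Combined level = 10 log₁₀(1.125e+07) = 70.5 dB.

70.5 dB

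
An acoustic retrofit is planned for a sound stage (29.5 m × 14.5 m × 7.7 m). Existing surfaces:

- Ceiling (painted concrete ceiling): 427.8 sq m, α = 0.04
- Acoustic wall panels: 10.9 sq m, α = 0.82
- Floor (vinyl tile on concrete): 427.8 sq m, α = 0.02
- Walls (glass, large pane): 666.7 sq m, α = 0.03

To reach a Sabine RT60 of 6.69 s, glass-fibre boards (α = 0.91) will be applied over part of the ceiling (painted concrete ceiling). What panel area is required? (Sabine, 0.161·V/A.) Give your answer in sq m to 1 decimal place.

A₁ = Σ Sᵢαᵢ = 427.8·0.04 + 10.9·0.82 + 427.8·0.02 + 666.7·0.03 = 54.607 sabins.
Required A₂ = 0.161·3293.675/6.69 = 79.265 sabins.
Absorption to add: 79.265 − 54.607 = 24.658 sabins.
Each sq m of panel replacing the ceiling (painted concrete ceiling) adds (0.91 − 0.04) = 0.87 sabins.
Area = ΔA/Δα = 24.658/0.87 = 28.3 sq m.

28.3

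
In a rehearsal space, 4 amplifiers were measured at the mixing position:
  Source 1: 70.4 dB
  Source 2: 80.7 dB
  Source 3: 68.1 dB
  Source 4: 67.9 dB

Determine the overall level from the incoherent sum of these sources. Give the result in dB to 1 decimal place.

81.5 dB

Converting to relative power and adding: 10^(70.4/10) + 10^(80.7/10) + 10^(68.1/10) + 10^(67.9/10) = 1.411e+08.
L_total = 10·log₁₀(1.411e+08) = 81.5 dB.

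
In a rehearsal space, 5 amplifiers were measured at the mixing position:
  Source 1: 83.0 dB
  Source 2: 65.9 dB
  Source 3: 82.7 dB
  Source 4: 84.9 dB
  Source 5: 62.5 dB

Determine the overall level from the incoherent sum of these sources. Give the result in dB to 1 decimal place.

Sum in the linear (power) domain: Σ 10^(Lᵢ/10) = 10^(83.0/10) + 10^(65.9/10) + 10^(82.7/10) + 10^(84.9/10) + 10^(62.5/10) = 7.004e+08.
Back to dB: 10·log₁₀ Σ = 88.5 dB.

88.5 dB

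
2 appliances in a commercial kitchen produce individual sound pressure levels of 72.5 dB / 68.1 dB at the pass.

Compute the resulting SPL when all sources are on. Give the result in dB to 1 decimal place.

Sum in the linear (power) domain: Σ 10^(Lᵢ/10) = 10^(72.5/10) + 10^(68.1/10) = 2.424e+07.
Combined level = 10 log₁₀(2.424e+07) = 73.8 dB.

73.8 dB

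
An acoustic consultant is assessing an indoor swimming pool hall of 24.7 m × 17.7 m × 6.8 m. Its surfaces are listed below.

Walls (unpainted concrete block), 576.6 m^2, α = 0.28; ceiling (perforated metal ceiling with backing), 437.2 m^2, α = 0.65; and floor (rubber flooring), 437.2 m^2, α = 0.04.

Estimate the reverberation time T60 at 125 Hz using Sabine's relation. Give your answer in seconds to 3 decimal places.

1.034 seconds

Summing Sᵢαᵢ: 161.448 + 284.180 + 17.488 → A = 463.116 sabins.
Volume V = 24.7 × 17.7 × 6.8 = 2972.892 m³.
T = 0.161 V/A = 0.161·2972.892/463.116 = 1.034 s.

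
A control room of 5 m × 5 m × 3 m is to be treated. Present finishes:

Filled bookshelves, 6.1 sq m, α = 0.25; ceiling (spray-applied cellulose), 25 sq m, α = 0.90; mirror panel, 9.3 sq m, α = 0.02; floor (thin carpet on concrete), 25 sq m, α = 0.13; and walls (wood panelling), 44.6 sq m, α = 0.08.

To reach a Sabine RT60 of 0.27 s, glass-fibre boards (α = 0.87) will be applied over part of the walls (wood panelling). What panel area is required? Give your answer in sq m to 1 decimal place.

Total absorption A₁ = 6.1*0.25 + 25*0.90 + 9.3*0.02 + 25*0.13 + 44.6*0.08
  = 1.525 + 22.500 + 0.186 + 3.250 + 3.568 = 31.029 sq m sabins.
V = 75 m³. Target absorption A₂ = 0.161 × 75 / 0.27 = 44.722 sabins.
ΔA needed = 44.722 − 31.029 = 13.693 sabins.
Net gain per sq m: Δα = 0.87 − 0.08 = 0.79.
Panel area = 13.693 / 0.79 = 17.3 sq m.

17.3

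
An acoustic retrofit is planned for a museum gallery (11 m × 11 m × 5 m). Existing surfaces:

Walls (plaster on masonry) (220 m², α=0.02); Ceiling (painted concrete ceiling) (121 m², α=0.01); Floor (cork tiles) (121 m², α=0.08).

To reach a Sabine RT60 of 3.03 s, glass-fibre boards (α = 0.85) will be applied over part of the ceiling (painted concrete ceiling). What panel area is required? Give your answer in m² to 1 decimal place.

20.1

Total absorption A₁ = 220·0.02 + 121·0.01 + 121·0.08
  = 4.400 + 1.210 + 9.680 = 15.290 m² sabins.
V = 605 m³. Target absorption A₂ = 0.161 × 605 / 3.03 = 32.147 sabins.
ΔA needed = 32.147 − 15.290 = 16.857 sabins.
Net gain per m²: Δα = 0.85 − 0.01 = 0.84.
Area = ΔA/Δα = 16.857/0.84 = 20.1 m².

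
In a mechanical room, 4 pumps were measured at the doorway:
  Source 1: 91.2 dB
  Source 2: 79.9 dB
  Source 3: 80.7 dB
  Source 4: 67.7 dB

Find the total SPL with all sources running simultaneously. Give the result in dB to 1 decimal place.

91.9 dB

Σ 10^(Lᵢ/10) = 1.539e+09.
Back to dB: 10·log₁₀ Σ = 91.9 dB.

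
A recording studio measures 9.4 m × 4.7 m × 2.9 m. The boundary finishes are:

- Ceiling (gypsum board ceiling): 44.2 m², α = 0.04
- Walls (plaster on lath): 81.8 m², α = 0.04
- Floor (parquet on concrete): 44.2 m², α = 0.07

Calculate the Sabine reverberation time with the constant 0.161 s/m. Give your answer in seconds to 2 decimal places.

Summing Sᵢαᵢ: 1.768 + 3.272 + 3.094 → A = 8.134 sabins.
Volume V = 9.4 × 4.7 × 2.9 = 128.122 m³.
RT60 = 0.161 · V / A = 0.161 × 128.122 / 8.134 = 2.54 s.

2.54 seconds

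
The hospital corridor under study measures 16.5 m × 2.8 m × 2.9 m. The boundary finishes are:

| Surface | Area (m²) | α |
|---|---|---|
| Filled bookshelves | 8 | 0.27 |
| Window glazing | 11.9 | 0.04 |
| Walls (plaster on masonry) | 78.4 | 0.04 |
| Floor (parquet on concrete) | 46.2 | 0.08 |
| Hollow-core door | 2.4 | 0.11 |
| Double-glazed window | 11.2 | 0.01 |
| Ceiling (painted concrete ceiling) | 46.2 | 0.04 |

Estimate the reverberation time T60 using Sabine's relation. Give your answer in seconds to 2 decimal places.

1.84 seconds

Equivalent absorption area: A = 8·0.27 + 11.9·0.04 + 78.4·0.04 + 46.2·0.08 + 2.4·0.11 + 11.2·0.01 + 46.2·0.04 = 11.692 m².
V = 16.5·2.8·2.9 = 133.98 m³.
RT60 = 0.161 · V / A = 0.161 × 133.98 / 11.692 = 1.84 s.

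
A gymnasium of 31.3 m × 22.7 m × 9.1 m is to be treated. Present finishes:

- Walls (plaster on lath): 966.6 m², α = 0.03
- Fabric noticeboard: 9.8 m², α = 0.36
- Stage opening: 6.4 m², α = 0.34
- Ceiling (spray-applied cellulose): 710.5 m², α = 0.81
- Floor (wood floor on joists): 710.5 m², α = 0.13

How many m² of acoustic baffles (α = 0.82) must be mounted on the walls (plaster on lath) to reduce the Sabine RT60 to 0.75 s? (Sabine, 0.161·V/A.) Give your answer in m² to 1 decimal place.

867.6

Total absorption A₁ = 966.6×0.03 + 9.8×0.36 + 6.4×0.34 + 710.5×0.81 + 710.5×0.13
  = 28.998 + 3.528 + 2.176 + 575.505 + 92.365 = 702.572 m² sabins.
V = 6465.641 m³. Target absorption A₂ = 0.161 × 6465.641 / 0.75 = 1387.958 sabins.
ΔA needed = 1387.958 − 702.572 = 685.386 sabins.
Net gain per m²: Δα = 0.82 − 0.03 = 0.79.
Area = ΔA/Δα = 685.386/0.79 = 867.6 m².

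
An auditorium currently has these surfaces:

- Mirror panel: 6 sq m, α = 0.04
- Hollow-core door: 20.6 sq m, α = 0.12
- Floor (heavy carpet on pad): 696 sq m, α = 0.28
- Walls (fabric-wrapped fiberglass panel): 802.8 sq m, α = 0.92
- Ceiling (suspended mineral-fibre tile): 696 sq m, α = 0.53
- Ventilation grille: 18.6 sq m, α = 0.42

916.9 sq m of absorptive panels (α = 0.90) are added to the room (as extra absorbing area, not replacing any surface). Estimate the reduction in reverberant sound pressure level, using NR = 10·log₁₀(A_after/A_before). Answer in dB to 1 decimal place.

2.1 dB

Total absorption A_before = 6*0.04 + 20.6*0.12 + 696*0.28 + 802.8*0.92 + 696*0.53 + 18.6*0.42
  = 0.240 + 2.472 + 194.880 + 738.576 + 368.880 + 7.812 = 1312.860 sq m sabins.
Added absorption = 916.9 × 0.90 = 825.210 sabins.
A_after = 1312.860 + 825.210 = 2138.070 sabins.
NR = 10·log₁₀(2138.070/1312.860) = 2.1 dB.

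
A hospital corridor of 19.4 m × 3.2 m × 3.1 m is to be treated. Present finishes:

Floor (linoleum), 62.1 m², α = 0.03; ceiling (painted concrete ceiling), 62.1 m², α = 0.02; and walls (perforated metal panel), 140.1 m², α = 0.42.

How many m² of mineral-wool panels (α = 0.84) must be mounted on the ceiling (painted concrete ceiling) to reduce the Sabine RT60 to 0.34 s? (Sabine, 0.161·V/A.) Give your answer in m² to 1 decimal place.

Total absorption A₁ = 62.1*0.03 + 62.1*0.02 + 140.1*0.42
  = 1.863 + 1.242 + 58.842 = 61.947 m² sabins.
Required A₂ = 0.161·192.448/0.34 = 91.130 sabins.
Absorption to add: 91.130 − 61.947 = 29.183 sabins.
Each m² of panel replacing the ceiling (painted concrete ceiling) adds (0.84 − 0.02) = 0.82 sabins.
Area = ΔA/Δα = 29.183/0.82 = 35.6 m².

35.6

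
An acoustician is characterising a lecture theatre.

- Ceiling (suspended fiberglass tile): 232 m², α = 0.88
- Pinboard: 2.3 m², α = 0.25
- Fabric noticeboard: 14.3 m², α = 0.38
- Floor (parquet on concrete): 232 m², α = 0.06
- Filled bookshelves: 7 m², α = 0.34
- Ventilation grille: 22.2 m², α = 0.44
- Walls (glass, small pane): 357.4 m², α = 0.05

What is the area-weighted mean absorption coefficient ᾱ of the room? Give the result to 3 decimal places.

0.293

Total surface area S = 867.2 m².
Weighted sum Σ Sα = 254.107.
ᾱ = A/S = 0.293.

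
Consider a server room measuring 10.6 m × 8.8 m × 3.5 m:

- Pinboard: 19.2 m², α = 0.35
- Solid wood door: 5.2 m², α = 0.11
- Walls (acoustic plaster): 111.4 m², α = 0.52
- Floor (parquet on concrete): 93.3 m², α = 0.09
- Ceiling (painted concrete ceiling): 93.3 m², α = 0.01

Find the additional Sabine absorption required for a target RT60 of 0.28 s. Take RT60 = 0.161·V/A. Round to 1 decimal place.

Equivalent absorption area: A₁ = 19.2*0.35 + 5.2*0.11 + 111.4*0.52 + 93.3*0.09 + 93.3*0.01 = 74.550 m².
V = 326.48 m³. Required absorption A₂ = 0.161 × 326.48 / 0.28 = 187.726 sabins.
Additional absorption ΔA = 187.726 − 74.550 = 113.2 sabins.

113.2 sabins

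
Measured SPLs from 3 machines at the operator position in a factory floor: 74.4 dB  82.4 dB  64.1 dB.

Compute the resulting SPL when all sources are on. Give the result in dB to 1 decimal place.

83.1 dB

Converting to relative power and adding: 10^(74.4/10) + 10^(82.4/10) + 10^(64.1/10) = 2.039e+08.
Combined level = 10 log₁₀(2.039e+08) = 83.1 dB.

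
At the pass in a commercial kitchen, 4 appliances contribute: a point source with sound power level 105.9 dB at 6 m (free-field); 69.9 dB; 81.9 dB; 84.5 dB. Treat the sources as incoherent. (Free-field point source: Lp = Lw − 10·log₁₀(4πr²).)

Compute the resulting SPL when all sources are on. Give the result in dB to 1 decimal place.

Source at 6 m: Lp = 105.9 − 10·log₁₀(4π·6²) = 105.9 − 10·log₁₀(452.389) = 79.3 dB.
Σ 10^(Lᵢ/10) = 5.316e+08.
Back to dB: 10·log₁₀ Σ = 87.3 dB.

87.3 dB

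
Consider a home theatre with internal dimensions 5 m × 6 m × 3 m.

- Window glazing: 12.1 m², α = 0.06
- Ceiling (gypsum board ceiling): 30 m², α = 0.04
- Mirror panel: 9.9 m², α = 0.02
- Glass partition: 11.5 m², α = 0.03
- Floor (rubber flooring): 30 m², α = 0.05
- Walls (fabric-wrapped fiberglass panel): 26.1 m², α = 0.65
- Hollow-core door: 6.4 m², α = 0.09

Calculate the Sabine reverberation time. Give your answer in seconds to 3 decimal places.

0.674 s

A = Σ Sᵢαᵢ = 12.1*0.06 + 30*0.04 + 9.9*0.02 + 11.5*0.03 + 30*0.05 + 26.1*0.65 + 6.4*0.09 = 21.510 sabins.
Volume V = 5 × 6 × 3 = 90 m³.
RT60 = 0.161 · V / A = 0.161 × 90 / 21.510 = 0.674 s.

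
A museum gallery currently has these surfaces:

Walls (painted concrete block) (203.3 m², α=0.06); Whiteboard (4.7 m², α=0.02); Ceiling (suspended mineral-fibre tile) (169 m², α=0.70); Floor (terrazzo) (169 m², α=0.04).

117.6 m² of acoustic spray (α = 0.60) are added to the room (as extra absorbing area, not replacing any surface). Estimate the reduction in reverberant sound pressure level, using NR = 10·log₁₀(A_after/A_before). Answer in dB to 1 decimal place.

Summing Sᵢαᵢ: 12.198 + 0.094 + 118.300 + 6.760 → A_before = 137.352 sabins.
Added absorption = 117.6 × 0.60 = 70.560 sabins.
New total A_after = 207.912 sabins.
NR = 10·log₁₀(207.912/137.352) = 1.8 dB.

1.8 dB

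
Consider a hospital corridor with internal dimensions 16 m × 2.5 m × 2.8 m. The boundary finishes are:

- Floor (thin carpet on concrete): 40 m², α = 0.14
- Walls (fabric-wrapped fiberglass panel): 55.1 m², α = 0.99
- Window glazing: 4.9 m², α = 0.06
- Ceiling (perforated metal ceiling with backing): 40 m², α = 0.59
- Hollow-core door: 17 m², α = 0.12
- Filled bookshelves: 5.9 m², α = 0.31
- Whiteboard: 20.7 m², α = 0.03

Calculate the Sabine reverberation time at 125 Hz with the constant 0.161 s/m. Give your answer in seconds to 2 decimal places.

Total absorption A = 40*0.14 + 55.1*0.99 + 4.9*0.06 + 40*0.59 + 17*0.12 + 5.9*0.31 + 20.7*0.03
  = 5.600 + 54.549 + 0.294 + 23.600 + 2.040 + 1.829 + 0.621 = 88.533 m² sabins.
Room volume: 112 m³.
Sabine: RT60 = 0.161 × 112 / 88.533 = 0.20 s.

0.20 seconds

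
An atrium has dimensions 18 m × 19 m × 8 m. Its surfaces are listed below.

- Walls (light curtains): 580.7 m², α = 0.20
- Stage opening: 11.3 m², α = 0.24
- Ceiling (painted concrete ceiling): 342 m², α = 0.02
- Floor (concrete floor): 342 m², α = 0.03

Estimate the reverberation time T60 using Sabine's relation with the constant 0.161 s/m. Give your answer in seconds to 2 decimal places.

3.24 seconds

A = Σ Sᵢαᵢ = 580.7*0.20 + 11.3*0.24 + 342*0.02 + 342*0.03 = 135.952 sabins.
Room volume: 2736 m³.
T = 0.161 V/A = 0.161·2736/135.952 = 3.24 s.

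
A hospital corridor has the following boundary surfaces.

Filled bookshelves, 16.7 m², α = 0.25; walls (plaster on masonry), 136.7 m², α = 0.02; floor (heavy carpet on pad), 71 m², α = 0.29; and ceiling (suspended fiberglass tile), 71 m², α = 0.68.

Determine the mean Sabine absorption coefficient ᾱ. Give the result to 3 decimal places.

Total surface area S = 295.4 m².
Weighted sum Σ Sα = 75.779.
ᾱ = 75.779 / 295.4 = 0.257.

0.257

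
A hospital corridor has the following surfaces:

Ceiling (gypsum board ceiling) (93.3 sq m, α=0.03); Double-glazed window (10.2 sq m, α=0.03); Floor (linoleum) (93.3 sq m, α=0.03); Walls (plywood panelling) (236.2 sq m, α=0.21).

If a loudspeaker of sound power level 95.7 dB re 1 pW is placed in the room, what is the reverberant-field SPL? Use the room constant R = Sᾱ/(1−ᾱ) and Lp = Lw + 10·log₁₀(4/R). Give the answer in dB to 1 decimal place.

Σ(Sᵢαᵢ) = 93.3×0.03 + 10.2×0.03 + 93.3×0.03 + 236.2×0.21 = 55.506; total area S = 433.0 sq m.
ᾱ = 0.1282, so room constant R = A/(1−ᾱ) = 63.668 sq m.
Lp = 95.7 + 10·log₁₀(4/63.668) = 95.7 + (-12.02) = 83.7 dB.

83.7 dB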